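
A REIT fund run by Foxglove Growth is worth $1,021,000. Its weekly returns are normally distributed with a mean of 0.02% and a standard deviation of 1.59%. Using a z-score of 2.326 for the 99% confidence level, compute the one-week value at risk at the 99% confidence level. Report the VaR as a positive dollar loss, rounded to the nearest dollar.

Return at the 99% tail: μ − z·σ = 0.02% − 2.326 × 1.59% = 0.02 − 3.69834 = -3.67834%
VaR = −(-3.67834%) × $1,021,000 = 3.67834% × $1,021,000 = $37,556

$37,556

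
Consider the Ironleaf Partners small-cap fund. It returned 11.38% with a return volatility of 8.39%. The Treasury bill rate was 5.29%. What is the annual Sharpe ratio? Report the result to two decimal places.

0.73

Sharpe = (Rp − Rf) / σp = (11.38% − 5.29%) / 8.39% = 6.09% / 8.39% = 0.7259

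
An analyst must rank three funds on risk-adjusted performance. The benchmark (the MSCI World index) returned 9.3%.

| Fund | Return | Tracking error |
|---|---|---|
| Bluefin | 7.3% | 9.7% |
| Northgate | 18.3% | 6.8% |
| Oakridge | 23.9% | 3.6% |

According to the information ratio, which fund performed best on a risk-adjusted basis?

Oakridge

Bluefin: IR = (7.3% − 9.3%) / 9.7% = -0.206
Northgate: IR = (18.3% − 9.3%) / 6.8% = 1.324
Oakridge: IR = (23.9% − 9.3%) / 3.6% = 4.056
Highest: Oakridge (4.056).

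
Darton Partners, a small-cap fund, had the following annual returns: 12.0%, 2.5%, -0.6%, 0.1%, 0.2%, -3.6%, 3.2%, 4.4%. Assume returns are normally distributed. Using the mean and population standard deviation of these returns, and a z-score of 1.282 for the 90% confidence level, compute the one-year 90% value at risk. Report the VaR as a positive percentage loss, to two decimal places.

Mean return r̄ = 18.20 / 8 = 2.2750%
Population std dev = √[151.8150 / 8] = 4.3562%
VaR = −(r̄ − z·σ) = −(2.2750 − 1.282 × 4.3562) = −(-3.3096) = 3.3096%

3.31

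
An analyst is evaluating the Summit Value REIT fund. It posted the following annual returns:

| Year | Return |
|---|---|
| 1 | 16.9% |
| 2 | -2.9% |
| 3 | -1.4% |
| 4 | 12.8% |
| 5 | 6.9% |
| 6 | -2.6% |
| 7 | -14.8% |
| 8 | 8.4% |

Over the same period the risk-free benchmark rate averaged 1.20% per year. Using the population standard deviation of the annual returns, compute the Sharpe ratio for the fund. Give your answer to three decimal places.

0.179

r̄ = (16.9 − 2.9 − 1.4 + 12.8 + 6.9 − 2.6 − 14.8 + 8.4) / 8 = 23.30 / 8 = 2.9125%
Population std dev = √[735.9288 / 8] = 9.5912%
Sharpe = (r̄ − rf) / σ = (2.9125 − 1.2) / 9.5912 = 1.7125 / 9.5912 = 0.1785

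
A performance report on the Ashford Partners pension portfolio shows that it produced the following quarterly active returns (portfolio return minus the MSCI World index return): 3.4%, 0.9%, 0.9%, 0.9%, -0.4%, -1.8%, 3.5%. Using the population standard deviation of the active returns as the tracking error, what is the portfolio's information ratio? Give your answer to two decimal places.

0.60

Mean return r̄ = 7.40 / 7 = 1.0571%
Σ(r − r̄)² = (3.4 − 1.0571)² + (0.9 − 1.0571)² + … = 21.8171
σ = √[21.8171 / 7] = 1.7654%
IR = r̄ / tracking error = 1.0571 / 1.7654 = 0.5988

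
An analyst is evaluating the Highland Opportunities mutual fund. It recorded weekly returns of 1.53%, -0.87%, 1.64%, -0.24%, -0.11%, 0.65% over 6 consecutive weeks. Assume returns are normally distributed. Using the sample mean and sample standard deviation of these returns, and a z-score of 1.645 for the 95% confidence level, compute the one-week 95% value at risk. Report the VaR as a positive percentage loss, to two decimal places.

r̄ = (1.53 − 0.87 + 1.64 − 0.24 − 0.11 + 0.65) / 6 = 0.4333%
Σ(r − r̄)² = (1.53 − 0.4333)² + (-0.87 − 0.4333)² + (1.64 − 0.4333)² + … = 5.1529
σ = √[5.1529 / 5] = 1.0152%
VaR = −(r̄ − z·σ) = −(0.4333 − 1.645 × 1.0152) = −(-1.2367) = 1.2367%

1.24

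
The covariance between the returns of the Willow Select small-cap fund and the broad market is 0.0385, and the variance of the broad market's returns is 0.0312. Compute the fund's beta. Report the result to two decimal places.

β = Cov(Rp, Rm) / Var(Rm) = 0.0385 / 0.0312 = 1.2340

1.23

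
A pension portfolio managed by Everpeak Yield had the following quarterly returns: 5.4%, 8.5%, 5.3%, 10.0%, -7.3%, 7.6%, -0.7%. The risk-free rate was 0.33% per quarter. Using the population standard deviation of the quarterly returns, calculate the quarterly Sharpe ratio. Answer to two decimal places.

r̄ = (5.4 + 8.5 + 5.3 + 10 − 7.3 + 7.6 − 0.7) / 7 = 4.1143%
Population σ = √[Σ(r − r̄)² / 7] = √[222.5486 / 7] = √31.7927 = 5.6385%
Sharpe = (r̄ − rf) / σ = (4.1143 − 0.33) / 5.6385 = 3.7843 / 5.6385 = 0.6712

0.67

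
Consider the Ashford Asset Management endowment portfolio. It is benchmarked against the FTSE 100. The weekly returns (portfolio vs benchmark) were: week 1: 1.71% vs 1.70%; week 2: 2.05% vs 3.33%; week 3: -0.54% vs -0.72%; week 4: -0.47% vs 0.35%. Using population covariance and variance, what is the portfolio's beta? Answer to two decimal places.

0.73

r̄p = 0.6875%,  r̄m = 1.1650%
Cov = Σ(rp − r̄p)(rm − r̄m) / 4 = 1.6885
Var(rm) = Σ(rm − r̄m)² / 4 = 2.2977
β = Cov / Var = 1.6885 / 2.2977 = 0.7349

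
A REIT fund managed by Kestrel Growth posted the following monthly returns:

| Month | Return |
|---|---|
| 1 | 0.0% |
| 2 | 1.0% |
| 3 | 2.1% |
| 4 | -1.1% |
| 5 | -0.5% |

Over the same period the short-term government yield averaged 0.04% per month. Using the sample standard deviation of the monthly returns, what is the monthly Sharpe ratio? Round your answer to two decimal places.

Mean return μ = 1.50 / 5 = 0.3000%
Σ(r − μ)² = (0 − 0.3000)² + (1 − 0.3000)² + (2.1 − 0.3000)² + … = 6.4200
σ = √[6.4200 / 4] = 1.2669%
Sharpe = (μ − rf) / σ = (0.3000 − 0.04) / 1.2669 = 0.2600 / 1.2669 = 0.2052

0.21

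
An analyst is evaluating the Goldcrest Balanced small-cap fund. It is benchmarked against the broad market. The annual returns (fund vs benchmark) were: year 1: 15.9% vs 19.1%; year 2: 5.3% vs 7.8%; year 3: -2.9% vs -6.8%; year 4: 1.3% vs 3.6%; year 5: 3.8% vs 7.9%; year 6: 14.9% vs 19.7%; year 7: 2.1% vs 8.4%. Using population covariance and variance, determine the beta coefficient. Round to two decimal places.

r̄p = 5.7714%,  r̄m = 8.5286%
Cov = Σ(rp − r̄p)(rm − r̄m) / 7 = 52.2951
Var(rm) = Σ(rm − r̄m)² / 7 = 70.9649
β = Cov / Var = 52.2951 / 70.9649 = 0.7369

0.74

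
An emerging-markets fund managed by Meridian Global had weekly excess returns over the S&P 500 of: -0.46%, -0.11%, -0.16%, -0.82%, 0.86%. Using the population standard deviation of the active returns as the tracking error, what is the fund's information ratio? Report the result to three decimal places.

μ = (-0.46 − 0.11 − 0.16 − 0.82 + 0.86) / 5 = -0.690 / 5 = -0.1380%
Σ(r − μ)² = (-0.46 − (-0.1380))² + (-0.11 − (-0.1380))² + (-0.16 − (-0.1380))² + … = 1.5661
population σ = √(1.5661 / 5) = √0.3132 = 0.5596%
IR = μ / tracking error = -0.1380 / 0.5596 = -0.2466

-0.247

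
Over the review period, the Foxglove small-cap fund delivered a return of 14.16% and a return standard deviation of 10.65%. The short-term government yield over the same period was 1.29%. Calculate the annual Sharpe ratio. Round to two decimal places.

Sharpe = (Rp − Rf) / σp = (14.16% − 1.29%) / 10.65% = 12.87% / 10.65% = 1.2085

1.21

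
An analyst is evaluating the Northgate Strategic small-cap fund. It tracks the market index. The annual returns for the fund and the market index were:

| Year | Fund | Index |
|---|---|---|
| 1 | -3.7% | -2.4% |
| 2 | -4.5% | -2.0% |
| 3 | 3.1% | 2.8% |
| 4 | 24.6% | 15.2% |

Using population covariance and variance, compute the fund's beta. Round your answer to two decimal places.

r̄p = 4.8750%,  r̄m = 3.4000%
Cov = Σ(rp − r̄p)(rm − r̄m) / 4 = 83.5450
Var(rm) = Σ(rm − r̄m)² / 4 = 50.6000
β = Cov / Var = 83.5450 / 50.6000 = 1.6511

1.65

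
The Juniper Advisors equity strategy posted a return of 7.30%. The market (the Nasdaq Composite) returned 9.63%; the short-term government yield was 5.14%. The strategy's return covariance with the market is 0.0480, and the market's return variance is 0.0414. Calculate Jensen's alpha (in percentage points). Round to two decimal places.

β = Cov / Var = 0.0480 / 0.0414 = 1.1594
E[R] = Rf + β(Rm − Rf) = 5.14% + 1.1594 × (9.63% − 5.14%) = 10.3457%
α = Rp − E[R] = 7.30% − 10.3457% = -3.0457

-3.05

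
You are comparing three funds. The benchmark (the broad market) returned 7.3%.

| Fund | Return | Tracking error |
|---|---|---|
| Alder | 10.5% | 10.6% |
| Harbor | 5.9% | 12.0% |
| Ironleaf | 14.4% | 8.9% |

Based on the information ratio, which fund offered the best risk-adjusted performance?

Alder: IR = (10.5% − 7.3%) / 10.6% = 0.302
Harbor: IR = (5.9% − 7.3%) / 12.0% = -0.117
Ironleaf: IR = (14.4% − 7.3%) / 8.9% = 0.798
Highest: Ironleaf (0.798).

Ironleaf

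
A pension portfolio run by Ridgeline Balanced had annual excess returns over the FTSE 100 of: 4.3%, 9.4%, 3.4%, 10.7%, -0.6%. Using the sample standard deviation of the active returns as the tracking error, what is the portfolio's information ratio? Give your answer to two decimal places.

r̄ = (4.3 + 9.4 + 3.4 + 10.7 − 0.6) / 5 = 27.20 / 5 = 5.4400%
Σ(r − r̄)² = 85.2920; sample σ = √(85.2920/4) = 4.6177%
IR = r̄ / tracking error = 5.4400 / 4.6177 = 1.1781

1.18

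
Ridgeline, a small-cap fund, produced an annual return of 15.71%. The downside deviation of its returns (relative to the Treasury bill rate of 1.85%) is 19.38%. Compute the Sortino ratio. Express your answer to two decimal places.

0.72

Sortino = (Rp − Rf) / σd = (15.71% − 1.85%) / 19.38% = 13.86% / 19.38% = 0.7152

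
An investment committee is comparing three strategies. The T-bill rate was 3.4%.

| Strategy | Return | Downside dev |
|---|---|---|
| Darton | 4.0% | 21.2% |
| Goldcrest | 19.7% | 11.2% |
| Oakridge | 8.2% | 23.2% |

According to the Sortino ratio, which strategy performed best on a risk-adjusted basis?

Goldcrest

Darton: Sortino ratio = (4.0% − 3.4%) / 21.2% = 0.028
Goldcrest: Sortino ratio = (19.7% − 3.4%) / 11.2% = 1.455
Oakridge: Sortino ratio = (8.2% − 3.4%) / 23.2% = 0.207
Highest: Goldcrest (1.455).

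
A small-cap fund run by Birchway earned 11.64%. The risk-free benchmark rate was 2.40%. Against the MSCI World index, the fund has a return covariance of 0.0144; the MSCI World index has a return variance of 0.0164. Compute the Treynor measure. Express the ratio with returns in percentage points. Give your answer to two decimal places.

10.52

β = Cov / Var = 0.0144 / 0.0164 = 0.8780
Treynor = (Rp − Rf) / β = (11.64% − 2.40%) / 0.8780 = 9.24 / 0.8780 = 10.5239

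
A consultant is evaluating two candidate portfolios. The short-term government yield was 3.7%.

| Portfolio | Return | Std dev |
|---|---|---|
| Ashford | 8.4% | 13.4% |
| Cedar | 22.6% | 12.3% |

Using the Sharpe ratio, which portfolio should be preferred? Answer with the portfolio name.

Cedar

Ashford: Sharpe ratio = (8.4% − 3.7%) / 13.4% = 0.351
Cedar: Sharpe ratio = (22.6% − 3.7%) / 12.3% = 1.537
Highest: Cedar (1.537).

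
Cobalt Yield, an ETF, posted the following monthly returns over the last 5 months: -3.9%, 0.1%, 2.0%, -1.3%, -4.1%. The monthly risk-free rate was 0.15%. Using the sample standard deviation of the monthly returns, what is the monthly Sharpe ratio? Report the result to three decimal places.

-0.608

μ = (-3.9 + 0.1 + 2 − 1.3 − 4.1) / 5 = -7.20 / 5 = -1.4400%
Σ(r − μ)² = (-3.9 − (-1.4400))² + (0.1 − (-1.4400))² + (2 − (-1.4400))² + … = 27.3520
sample σ = √(27.3520 / 4) = √6.8380 = 2.6150%
Sharpe = (μ − rf) / σ = (-1.4400 − 0.15) / 2.6150 = -1.5900 / 2.6150 = -0.6080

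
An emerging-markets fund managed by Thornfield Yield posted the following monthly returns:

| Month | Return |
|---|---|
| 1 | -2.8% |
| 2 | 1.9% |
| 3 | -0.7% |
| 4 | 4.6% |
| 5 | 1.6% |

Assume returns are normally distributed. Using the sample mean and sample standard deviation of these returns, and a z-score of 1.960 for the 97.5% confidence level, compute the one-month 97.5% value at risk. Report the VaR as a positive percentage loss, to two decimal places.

4.57

r̄ = (-2.8 + 1.9 − 0.7 + 4.6 + 1.6) / 5 = 0.9200%
Σ(r − r̄)² = 31.4280; sample σ = √(31.4280/4) = 2.8030%
VaR = −(r̄ − z·σ) = −(0.9200 − 1.960 × 2.8030) = −(-4.5739) = 4.5739%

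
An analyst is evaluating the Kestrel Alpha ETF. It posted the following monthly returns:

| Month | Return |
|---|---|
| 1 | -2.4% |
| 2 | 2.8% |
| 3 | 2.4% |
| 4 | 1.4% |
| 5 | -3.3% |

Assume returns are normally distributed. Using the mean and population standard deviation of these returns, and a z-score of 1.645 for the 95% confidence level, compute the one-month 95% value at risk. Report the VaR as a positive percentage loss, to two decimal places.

Mean return r̄ = 0.90 / 5 = 0.1800%
Population σ = √[Σ(r − r̄)² / 5] = √[32.0480 / 5] = √6.4096 = 2.5317%
VaR = −(r̄ − z·σ) = −(0.1800 − 1.645 × 2.5317) = −(-3.9846) = 3.9846%

3.98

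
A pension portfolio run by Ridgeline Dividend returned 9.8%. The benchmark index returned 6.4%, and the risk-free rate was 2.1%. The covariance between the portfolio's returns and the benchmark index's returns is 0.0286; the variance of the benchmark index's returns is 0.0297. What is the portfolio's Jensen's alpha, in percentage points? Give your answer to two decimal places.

3.56

β = Cov / Var = 0.0286 / 0.0297 = 0.9630
E[R] = Rf + β(Rm − Rf) = 2.1% + 0.9630 × (6.4% − 2.1%) = 6.2409%
α = Rp − E[R] = 9.8% − 6.2409% = 3.5591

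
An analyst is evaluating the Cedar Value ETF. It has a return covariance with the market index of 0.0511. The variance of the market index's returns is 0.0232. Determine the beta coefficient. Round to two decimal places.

2.20

β = Cov(Rp, Rm) / Var(Rm) = 0.0511 / 0.0232 = 2.2026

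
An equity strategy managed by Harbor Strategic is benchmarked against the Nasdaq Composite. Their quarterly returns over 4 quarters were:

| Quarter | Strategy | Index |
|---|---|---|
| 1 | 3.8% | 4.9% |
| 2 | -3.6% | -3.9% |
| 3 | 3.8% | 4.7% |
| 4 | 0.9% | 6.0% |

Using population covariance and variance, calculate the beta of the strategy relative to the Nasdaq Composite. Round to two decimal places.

0.66

r̄p = 1.2250%,  r̄m = 2.9250%
Cov = Σ(rp − r̄p)(rm − r̄m) / 4 = 10.3969
Var(rm) = Σ(rm − r̄m)² / 4 = 15.7719
β = Cov / Var = 10.3969 / 15.7719 = 0.6592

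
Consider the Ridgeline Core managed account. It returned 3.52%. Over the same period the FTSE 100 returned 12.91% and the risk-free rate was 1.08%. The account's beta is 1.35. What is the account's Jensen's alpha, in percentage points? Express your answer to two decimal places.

CAPM expected return = Rf + β(Rm − Rf) = 1.08% + 1.35 × (12.91% − 1.08%) = 1.08 + 1.35 × 11.83 = 17.0505%
Jensen's α = Rp − E[R] = 3.52% − 17.0505% = -13.5305

-13.53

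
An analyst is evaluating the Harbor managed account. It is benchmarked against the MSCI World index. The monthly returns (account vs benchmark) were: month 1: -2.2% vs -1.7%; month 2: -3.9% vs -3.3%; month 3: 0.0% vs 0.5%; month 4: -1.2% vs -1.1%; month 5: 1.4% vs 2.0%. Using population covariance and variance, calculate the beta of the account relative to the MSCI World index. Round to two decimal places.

0.99

r̄p = -1.1800%,  r̄m = -0.7200%
Cov = Σ(rp − r̄p)(rm − r̄m) / 5 = 3.2964
Var(rm) = Σ(rm − r̄m)² / 5 = 3.3296
β = Cov / Var = 3.2964 / 3.3296 = 0.9900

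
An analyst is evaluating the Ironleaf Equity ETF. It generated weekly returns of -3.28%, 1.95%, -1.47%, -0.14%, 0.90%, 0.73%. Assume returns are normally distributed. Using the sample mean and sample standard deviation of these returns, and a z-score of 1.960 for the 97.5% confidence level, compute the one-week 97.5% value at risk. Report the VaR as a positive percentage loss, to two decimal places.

3.92

r̄ = (-3.28 + 1.95 − 1.47 − 0.14 + 0.9 + 0.73) / 6 = -0.2183%
Sample std dev = √[17.7983 / 5] = 1.8867%
VaR = −(r̄ − z·σ) = −(-0.2183 − 1.960 × 1.8867) = −(-3.9162) = 3.9162%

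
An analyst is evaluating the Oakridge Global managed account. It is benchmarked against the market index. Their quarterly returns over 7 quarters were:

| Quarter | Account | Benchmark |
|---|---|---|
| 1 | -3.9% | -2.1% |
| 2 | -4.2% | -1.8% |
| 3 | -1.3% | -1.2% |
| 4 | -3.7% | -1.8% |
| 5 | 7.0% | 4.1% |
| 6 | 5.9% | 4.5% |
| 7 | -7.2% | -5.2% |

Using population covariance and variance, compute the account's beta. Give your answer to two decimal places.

1.51

r̄p = -1.0571%,  r̄m = -0.5000%
Cov = Σ(rp − r̄p)(rm − r̄m) / 7 = 16.1371
Var(rm) = Σ(rm − r̄m)² / 7 = 10.6686
β = Cov / Var = 16.1371 / 10.6686 = 1.5126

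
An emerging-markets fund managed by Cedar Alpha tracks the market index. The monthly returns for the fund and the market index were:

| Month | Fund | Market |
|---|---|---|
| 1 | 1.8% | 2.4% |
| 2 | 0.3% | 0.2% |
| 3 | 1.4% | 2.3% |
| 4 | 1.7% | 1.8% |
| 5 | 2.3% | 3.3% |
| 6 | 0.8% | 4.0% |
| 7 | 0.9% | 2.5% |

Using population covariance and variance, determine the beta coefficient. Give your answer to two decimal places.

r̄p = 1.3143%,  r̄m = 2.3571%
Cov = Σ(rp − r̄p)(rm − r̄m) / 7 = 0.2878
Var(rm) = Σ(rm − r̄m)² / 7 = 1.2253
β = Cov / Var = 0.2878 / 1.2253 = 0.2349

0.23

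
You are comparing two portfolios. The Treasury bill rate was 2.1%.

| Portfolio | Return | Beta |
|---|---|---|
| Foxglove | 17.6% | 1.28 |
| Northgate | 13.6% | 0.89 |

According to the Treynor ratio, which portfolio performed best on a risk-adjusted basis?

Foxglove: Treynor = (17.6% − 2.1%) / 1.28 = 12.109
Northgate: Treynor = (13.6% − 2.1%) / 0.89 = 12.921
Highest: Northgate (12.921).

Northgate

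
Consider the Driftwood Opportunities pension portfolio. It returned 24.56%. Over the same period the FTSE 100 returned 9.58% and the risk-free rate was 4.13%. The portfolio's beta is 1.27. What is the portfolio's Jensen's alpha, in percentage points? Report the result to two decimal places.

13.51

CAPM expected return = Rf + β(Rm − Rf) = 4.13% + 1.27 × (9.58% − 4.13%) = 4.13 + 1.27 × 5.45 = 11.0515%
Jensen's α = Rp − E[R] = 24.56% − 11.0515% = 13.5085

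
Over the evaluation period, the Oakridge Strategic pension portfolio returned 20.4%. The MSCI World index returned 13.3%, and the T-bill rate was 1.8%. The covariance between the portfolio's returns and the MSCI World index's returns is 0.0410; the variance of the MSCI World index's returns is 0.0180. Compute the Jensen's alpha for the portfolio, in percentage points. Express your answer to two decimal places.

-7.59

β = Cov / Var = 0.0410 / 0.0180 = 2.2778
E[R] = Rf + β(Rm − Rf) = 1.8% + 2.2778 × (13.3% − 1.8%) = 27.9947%
α = Rp − E[R] = 20.4% − 27.9947% = -7.5947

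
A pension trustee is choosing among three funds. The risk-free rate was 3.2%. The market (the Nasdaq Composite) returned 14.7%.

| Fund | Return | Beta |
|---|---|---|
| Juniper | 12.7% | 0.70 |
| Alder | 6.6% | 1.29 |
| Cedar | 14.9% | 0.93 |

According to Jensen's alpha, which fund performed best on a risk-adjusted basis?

Juniper: α = 12.7% − [3.2% + 0.70 × (14.7% − 3.2%)] = 1.450
Alder: α = 6.6% − [3.2% + 1.29 × (14.7% − 3.2%)] = -11.435
Cedar: α = 14.9% − [3.2% + 0.93 × (14.7% − 3.2%)] = 1.005
Highest: Juniper (1.450).

Juniper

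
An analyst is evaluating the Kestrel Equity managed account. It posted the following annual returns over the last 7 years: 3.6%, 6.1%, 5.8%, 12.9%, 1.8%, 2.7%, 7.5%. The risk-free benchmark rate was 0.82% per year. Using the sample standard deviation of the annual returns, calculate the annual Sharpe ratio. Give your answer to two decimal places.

1.32

Mean return μ = 40.40 / 7 = 5.7714%
Σ(r − μ)² = 83.8343; sample σ = √(83.8343/6) = 3.7380%
Sharpe = (μ − rf) / σ = (5.7714 − 0.82) / 3.7380 = 4.9514 / 3.7380 = 1.3246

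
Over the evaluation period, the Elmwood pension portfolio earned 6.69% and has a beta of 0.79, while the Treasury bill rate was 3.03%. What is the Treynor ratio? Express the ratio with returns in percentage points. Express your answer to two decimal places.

4.63

Treynor = (Rp − Rf) / β = (6.69% − 3.03%) / 0.79 = 3.66 / 0.79 = 4.6329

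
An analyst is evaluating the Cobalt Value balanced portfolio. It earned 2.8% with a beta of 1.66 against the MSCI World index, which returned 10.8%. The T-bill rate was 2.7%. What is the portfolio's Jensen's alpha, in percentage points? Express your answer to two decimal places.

-13.35

CAPM expected return = Rf + β(Rm − Rf) = 2.7% + 1.66 × (10.8% − 2.7%) = 2.7 + 1.66 × 8.10 = 16.1460%
Jensen's α = Rp − E[R] = 2.8% − 16.1460% = -13.3460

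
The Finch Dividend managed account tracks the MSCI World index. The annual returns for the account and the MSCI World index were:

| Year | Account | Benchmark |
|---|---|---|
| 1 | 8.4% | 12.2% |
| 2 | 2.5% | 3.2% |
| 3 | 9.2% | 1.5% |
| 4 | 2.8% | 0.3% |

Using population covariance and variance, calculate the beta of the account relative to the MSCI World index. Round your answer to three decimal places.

r̄p = 5.7250%,  r̄m = 4.3000%
Cov = Σ(rp − r̄p)(rm − r̄m) / 4 = 6.6625
Var(rm) = Σ(rm − r̄m)² / 4 = 21.8650
β = Cov / Var = 6.6625 / 21.8650 = 0.3047

0.305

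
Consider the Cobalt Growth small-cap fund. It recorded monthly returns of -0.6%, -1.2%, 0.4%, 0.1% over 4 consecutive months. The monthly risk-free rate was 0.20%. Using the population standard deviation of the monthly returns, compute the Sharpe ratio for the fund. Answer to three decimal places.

-0.844

Mean return r̄ = -1.30 / 4 = -0.3250%
Σ(r − r̄)² = 1.5475; population σ = √(1.5475/4) = 0.6220%
Sharpe = (r̄ − rf) / σ = (-0.3250 − 0.2) / 0.6220 = -0.5250 / 0.6220 = -0.8441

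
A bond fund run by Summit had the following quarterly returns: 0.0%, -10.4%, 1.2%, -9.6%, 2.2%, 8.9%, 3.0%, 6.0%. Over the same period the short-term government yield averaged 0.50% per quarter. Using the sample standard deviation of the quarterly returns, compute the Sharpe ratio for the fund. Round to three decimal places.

r̄ = (0 − 10.4 + 1.2 − 9.6 + 2.2 + 8.9 + 3 + 6) / 8 = 1.30 / 8 = 0.1625%
Σ(r − r̄)² = (0 − 0.1625)² + (-10.4 − 0.1625)² + … = 330.5988
σ = √[330.5988 / 7] = 6.8723%
Sharpe = (r̄ − rf) / σ = (0.1625 − 0.5) / 6.8723 = -0.3375 / 6.8723 = -0.0491

-0.049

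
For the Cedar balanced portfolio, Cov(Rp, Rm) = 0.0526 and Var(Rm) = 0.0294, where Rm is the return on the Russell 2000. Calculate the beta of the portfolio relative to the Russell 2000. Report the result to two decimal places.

β = Cov(Rp, Rm) / Var(Rm) = 0.0526 / 0.0294 = 1.7891

1.79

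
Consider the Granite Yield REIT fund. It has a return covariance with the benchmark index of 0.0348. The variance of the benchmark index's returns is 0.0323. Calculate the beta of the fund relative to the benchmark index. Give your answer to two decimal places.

β = Cov(Rp, Rm) / Var(Rm) = 0.0348 / 0.0323 = 1.0774

1.08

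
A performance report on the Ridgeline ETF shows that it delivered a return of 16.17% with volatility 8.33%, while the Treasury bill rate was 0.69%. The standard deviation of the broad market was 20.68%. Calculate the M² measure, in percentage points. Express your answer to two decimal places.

39.12

Sharpe = (Rp − Rf) / σp = (16.17% − 0.69%) / 8.33% = 1.8583
M² = Rf + Sharpe × σm = 0.69% + 1.8583 × 20.68% = 39.1196%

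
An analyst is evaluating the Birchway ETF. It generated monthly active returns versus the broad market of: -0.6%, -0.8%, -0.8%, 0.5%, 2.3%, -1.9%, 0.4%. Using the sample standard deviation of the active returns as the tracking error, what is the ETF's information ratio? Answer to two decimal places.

Mean return r̄ = -0.90 / 7 = -0.1286%
Sample σ = √[Σ(r − r̄)² / 6] = √[10.8343 / 6] = √1.8057 = 1.3438%
IR = r̄ / tracking error = -0.1286 / 1.3438 = -0.0957

-0.10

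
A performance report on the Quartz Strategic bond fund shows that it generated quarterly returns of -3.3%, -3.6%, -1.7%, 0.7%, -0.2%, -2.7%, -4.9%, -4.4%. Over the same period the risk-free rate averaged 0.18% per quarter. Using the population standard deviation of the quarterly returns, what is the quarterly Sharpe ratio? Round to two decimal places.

-1.45

Mean return μ = -20.10 / 8 = -2.5125%
Population std dev = √[27.4288 / 8] = 1.8516%
Sharpe = (μ − rf) / σ = (-2.5125 − 0.18) / 1.8516 = -2.6925 / 1.8516 = -1.4541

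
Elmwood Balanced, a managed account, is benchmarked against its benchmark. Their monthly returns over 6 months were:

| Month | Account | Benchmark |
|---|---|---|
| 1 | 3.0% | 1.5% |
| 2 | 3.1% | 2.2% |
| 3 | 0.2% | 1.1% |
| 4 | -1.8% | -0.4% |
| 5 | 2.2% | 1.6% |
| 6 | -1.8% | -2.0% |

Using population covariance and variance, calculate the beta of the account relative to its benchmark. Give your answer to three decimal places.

r̄p = 0.8167%,  r̄m = 0.6667%
Cov = Σ(rp − r̄p)(rm − r̄m) / 6 = 2.6856
Var(rm) = Σ(rm − r̄m)² / 6 = 2.0589
β = Cov / Var = 2.6856 / 2.0589 = 1.3044

1.304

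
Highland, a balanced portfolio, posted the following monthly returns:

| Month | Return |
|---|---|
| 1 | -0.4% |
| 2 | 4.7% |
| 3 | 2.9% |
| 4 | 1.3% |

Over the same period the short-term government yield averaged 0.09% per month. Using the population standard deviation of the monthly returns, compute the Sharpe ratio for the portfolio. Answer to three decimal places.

μ = (-0.4 + 4.7 + 2.9 + 1.3) / 4 = 2.1250%
Σ(r − μ)² = (-0.4 − 2.1250)² + (4.7 − 2.1250)² + … = 14.2875
σ = √[14.2875 / 4] = 1.8899%
Sharpe = (μ − rf) / σ = (2.1250 − 0.09) / 1.8899 = 2.0350 / 1.8899 = 1.0768

1.077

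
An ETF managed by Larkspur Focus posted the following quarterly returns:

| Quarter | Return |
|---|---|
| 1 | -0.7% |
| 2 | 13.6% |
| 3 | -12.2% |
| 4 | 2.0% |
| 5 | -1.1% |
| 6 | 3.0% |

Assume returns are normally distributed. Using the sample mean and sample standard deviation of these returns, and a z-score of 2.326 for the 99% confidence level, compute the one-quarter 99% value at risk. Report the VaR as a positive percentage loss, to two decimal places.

18.55

r̄ = (-0.7 + 13.6 − 12.2 + 2 − 1.1 + 3) / 6 = 0.7667%
Sample σ = √[Σ(r − r̄)² / 5] = √[344.9733 / 5] = √68.9947 = 8.3063%
VaR = −(r̄ − z·σ) = −(0.7667 − 2.326 × 8.3063) = −(-18.5538) = 18.5538%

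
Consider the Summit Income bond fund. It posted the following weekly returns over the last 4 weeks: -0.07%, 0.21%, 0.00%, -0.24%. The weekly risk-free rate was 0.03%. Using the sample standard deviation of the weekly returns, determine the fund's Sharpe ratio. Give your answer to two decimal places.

μ = (-0.07 + 0.21 + 0 − 0.24) / 4 = -0.100 / 4 = -0.0250%
Sample std dev = √[0.1041 / 3] = 0.1863%
Sharpe = (μ − rf) / σ = (-0.0250 − 0.03) / 0.1863 = -0.0550 / 0.1863 = -0.2952

-0.30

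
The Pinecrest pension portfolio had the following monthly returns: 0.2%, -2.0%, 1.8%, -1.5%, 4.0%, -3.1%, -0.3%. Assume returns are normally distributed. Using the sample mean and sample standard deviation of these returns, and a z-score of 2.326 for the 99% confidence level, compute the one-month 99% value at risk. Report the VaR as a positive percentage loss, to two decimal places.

5.76

Mean return r̄ = -0.90 / 7 = -0.1286%
Sample σ = √[Σ(r − r̄)² / 6] = √[35.1143 / 6] = √5.8524 = 2.4192%
VaR = −(r̄ − z·σ) = −(-0.1286 − 2.326 × 2.4192) = −(-5.7557) = 5.7557%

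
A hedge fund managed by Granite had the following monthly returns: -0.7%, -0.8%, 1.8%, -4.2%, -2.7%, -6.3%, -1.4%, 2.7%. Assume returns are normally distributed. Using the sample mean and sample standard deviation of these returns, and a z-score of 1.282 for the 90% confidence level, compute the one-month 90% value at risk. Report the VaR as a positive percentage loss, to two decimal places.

r̄ = (-0.7 − 0.8 + 1.8 − 4.2 − 2.7 − 6.3 − 1.4 + 2.7) / 8 = -1.4500%
Σ(r − r̄)² = (-0.7 − (-1.4500))² + (-0.8 − (-1.4500))² + … = 61.4200
sample σ = √(61.4200 / 7) = √8.7743 = 2.9621%
VaR = −(r̄ − z·σ) = −(-1.4500 − 1.282 × 2.9621) = −(-5.2474) = 5.2474%

5.25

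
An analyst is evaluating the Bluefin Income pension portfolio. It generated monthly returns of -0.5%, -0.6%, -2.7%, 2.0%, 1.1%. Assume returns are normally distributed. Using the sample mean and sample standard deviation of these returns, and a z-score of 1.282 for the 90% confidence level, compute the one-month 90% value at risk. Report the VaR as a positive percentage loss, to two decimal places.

Mean return μ = -0.70 / 5 = -0.1400%
Σ(r − μ)² = 13.0120; sample σ = √(13.0120/4) = 1.8036%
VaR = −(μ − z·σ) = −(-0.1400 − 1.282 × 1.8036) = −(-2.4522) = 2.4522%

2.45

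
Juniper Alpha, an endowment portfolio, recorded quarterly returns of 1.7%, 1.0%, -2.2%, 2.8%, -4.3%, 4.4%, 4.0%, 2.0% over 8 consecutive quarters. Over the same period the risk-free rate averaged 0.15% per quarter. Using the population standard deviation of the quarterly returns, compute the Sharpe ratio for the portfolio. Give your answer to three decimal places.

0.364

Mean return μ = 9.40 / 8 = 1.1750%
Σ(r − μ)² = (1.7 − 1.1750)² + (1 − 1.1750)² + (-2.2 − 1.1750)² + … = 63.3750
σ = √[63.3750 / 8] = 2.8146%
Sharpe = (μ − rf) / σ = (1.1750 − 0.15) / 2.8146 = 1.0250 / 2.8146 = 0.3642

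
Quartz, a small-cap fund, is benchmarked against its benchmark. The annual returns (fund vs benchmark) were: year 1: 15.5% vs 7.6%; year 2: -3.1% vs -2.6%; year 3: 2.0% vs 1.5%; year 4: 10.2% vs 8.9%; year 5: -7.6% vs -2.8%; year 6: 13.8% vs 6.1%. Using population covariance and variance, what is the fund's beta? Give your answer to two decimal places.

r̄p = 5.1333%,  r̄m = 3.1167%
Cov = Σ(rp − r̄p)(rm − r̄m) / 6 = 38.1844
Var(rm) = Σ(rm − r̄m)² / 6 = 22.1247
β = Cov / Var = 38.1844 / 22.1247 = 1.7259

1.73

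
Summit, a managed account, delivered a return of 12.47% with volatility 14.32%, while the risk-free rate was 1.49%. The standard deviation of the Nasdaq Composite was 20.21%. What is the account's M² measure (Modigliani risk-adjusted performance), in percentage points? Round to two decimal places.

Sharpe = (Rp − Rf) / σp = (12.47% − 1.49%) / 14.32% = 0.7668
M² = Rf + Sharpe × σm = 1.49% + 0.7668 × 20.21% = 16.9870%

16.99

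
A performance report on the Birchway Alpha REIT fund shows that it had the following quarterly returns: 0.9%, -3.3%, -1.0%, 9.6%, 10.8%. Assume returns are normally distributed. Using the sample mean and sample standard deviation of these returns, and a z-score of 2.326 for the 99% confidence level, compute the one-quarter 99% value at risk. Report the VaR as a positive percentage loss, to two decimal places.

11.48

μ = (0.9 − 3.3 − 1 + 9.6 + 10.8) / 5 = 17.00 / 5 = 3.4000%
Sample std dev = √[163.7000 / 4] = 6.3973%
VaR = −(μ − z·σ) = −(3.4000 − 2.326 × 6.3973) = −(-11.4801) = 11.4801%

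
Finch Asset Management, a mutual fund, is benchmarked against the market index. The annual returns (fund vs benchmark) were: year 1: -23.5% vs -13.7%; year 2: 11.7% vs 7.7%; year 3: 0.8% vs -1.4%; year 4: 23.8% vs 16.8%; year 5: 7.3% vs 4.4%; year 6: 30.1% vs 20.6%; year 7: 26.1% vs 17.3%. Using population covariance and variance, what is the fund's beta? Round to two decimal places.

r̄p = 10.9000%,  r̄m = 7.3857%
Cov = Σ(rp − r̄p)(rm − r̄m) / 7 = 192.9914
Var(rm) = Σ(rm − r̄m)² / 7 = 127.4784
β = Cov / Var = 192.9914 / 127.4784 = 1.5139

1.51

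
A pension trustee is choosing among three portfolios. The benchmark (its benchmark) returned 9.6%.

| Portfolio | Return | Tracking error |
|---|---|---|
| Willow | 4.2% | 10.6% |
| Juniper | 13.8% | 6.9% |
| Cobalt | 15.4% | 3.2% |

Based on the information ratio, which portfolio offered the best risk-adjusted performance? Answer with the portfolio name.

Willow: IR = (4.2% − 9.6%) / 10.6% = -0.509
Juniper: IR = (13.8% − 9.6%) / 6.9% = 0.609
Cobalt: IR = (15.4% − 9.6%) / 3.2% = 1.813
Highest: Cobalt (1.813).

Cobalt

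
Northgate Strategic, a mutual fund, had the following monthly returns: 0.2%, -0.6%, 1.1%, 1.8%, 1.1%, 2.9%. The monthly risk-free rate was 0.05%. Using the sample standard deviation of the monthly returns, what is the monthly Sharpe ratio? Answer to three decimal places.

0.848

r̄ = (0.2 − 0.6 + 1.1 + 1.8 + 1.1 + 2.9) / 6 = 6.50 / 6 = 1.0833%
Σ(r − r̄)² = (0.2 − 1.0833)² + (-0.6 − 1.0833)² + … = 7.4283
sample σ = √(7.4283 / 5) = √1.4857 = 1.2189%
Sharpe = (r̄ − rf) / σ = (1.0833 − 0.05) / 1.2189 = 1.0333 / 1.2189 = 0.8477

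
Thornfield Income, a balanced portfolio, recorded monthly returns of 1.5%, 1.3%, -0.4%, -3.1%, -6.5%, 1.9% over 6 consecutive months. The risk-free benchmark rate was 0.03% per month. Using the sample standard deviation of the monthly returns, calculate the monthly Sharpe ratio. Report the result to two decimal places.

-0.28

r̄ = (1.5 + 1.3 − 0.4 − 3.1 − 6.5 + 1.9) / 6 = -0.8833%
Σ(r − r̄)² = (1.5 − (-0.8833))² + (1.3 − (-0.8833))² + … = 54.8883
σ = √[54.8883 / 5] = 3.3133%
Sharpe = (r̄ − rf) / σ = (-0.8833 − 0.03) / 3.3133 = -0.9133 / 3.3133 = -0.2756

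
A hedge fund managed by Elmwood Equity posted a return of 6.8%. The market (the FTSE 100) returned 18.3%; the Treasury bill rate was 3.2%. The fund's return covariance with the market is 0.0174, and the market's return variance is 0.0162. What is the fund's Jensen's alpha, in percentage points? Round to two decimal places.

β = Cov / Var = 0.0174 / 0.0162 = 1.0741
E[R] = Rf + β(Rm − Rf) = 3.2% + 1.0741 × (18.3% − 3.2%) = 19.4189%
α = Rp − E[R] = 6.8% − 19.4189% = -12.6189

-12.62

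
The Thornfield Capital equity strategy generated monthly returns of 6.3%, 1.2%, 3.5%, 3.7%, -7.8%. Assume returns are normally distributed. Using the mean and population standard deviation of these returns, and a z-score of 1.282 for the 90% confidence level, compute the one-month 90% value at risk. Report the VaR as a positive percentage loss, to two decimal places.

4.86

r̄ = (6.3 + 1.2 + 3.5 + 3.7 − 7.8) / 5 = 6.90 / 5 = 1.3800%
Σ(r − r̄)² = (6.3 − 1.3800)² + (1.2 − 1.3800)² + … = 118.3880
σ = √[118.3880 / 5] = 4.8660%
VaR = −(r̄ − z·σ) = −(1.3800 − 1.282 × 4.8660) = −(-4.8582) = 4.8582%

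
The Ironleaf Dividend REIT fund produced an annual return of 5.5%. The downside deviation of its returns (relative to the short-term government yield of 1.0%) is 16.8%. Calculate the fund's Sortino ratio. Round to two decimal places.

0.27

Sortino = (Rp − Rf) / σd = (5.5% − 1.0%) / 16.8% = 4.50% / 16.8% = 0.2679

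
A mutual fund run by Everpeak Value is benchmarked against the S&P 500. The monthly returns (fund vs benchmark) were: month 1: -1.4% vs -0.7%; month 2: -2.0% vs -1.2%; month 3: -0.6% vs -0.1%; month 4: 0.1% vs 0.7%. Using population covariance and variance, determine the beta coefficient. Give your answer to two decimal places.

r̄p = -0.9750%,  r̄m = -0.3250%
Cov = Σ(rp − r̄p)(rm − r̄m) / 4 = 0.5606
Var(rm) = Σ(rm − r̄m)² / 4 = 0.5019
β = Cov / Var = 0.5606 / 0.5019 = 1.1170

1.12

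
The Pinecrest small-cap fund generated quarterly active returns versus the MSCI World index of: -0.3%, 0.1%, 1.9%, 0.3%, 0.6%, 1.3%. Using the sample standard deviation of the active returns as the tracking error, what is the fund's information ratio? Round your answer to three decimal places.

μ = (-0.3 + 0.1 + 1.9 + 0.3 + 0.6 + 1.3) / 6 = 3.90 / 6 = 0.6500%
Σ(r − μ)² = (-0.3 − 0.6500)² + (0.1 − 0.6500)² + … = 3.3150
sample σ = √(3.3150 / 5) = √0.6630 = 0.8142%
IR = μ / tracking error = 0.6500 / 0.8142 = 0.7983

0.798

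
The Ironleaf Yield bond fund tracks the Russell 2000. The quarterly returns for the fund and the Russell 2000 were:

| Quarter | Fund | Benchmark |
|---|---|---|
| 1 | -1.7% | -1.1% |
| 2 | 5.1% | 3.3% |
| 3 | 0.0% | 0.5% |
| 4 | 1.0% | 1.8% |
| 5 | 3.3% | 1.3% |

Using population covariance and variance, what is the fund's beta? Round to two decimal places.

1.50

r̄p = 1.5400%,  r̄m = 1.1600%
Cov = Σ(rp − r̄p)(rm − r̄m) / 5 = 3.1716
Var(rm) = Σ(rm − r̄m)² / 5 = 2.1104
β = Cov / Var = 3.1716 / 2.1104 = 1.5028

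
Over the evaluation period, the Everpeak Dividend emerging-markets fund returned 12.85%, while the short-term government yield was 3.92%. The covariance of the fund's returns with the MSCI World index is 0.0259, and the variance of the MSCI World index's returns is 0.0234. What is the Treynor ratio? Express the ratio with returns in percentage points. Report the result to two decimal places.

8.07

β = Cov / Var = 0.0259 / 0.0234 = 1.1068
Treynor = (Rp − Rf) / β = (12.85% − 3.92%) / 1.1068 = 8.93 / 1.1068 = 8.0683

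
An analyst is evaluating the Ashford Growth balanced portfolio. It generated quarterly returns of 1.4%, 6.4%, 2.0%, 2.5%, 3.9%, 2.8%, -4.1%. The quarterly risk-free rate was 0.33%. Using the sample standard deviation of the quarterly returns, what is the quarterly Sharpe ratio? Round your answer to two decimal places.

0.56

r̄ = (1.4 + 6.4 + 2 + 2.5 + 3.9 + 2.8 − 4.1) / 7 = 14.90 / 7 = 2.1286%
Σ(r − r̄)² = (1.4 − 2.1286)² + (6.4 − 2.1286)² + (2 − 2.1286)² + … = 61.3143
sample σ = √(61.3143 / 6) = √10.2191 = 3.1967%
Sharpe = (r̄ − rf) / σ = (2.1286 − 0.33) / 3.1967 = 1.7986 / 3.1967 = 0.5626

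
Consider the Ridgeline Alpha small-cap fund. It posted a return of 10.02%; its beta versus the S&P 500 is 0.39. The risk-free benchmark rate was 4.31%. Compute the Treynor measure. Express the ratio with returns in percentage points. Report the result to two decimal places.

Treynor = (Rp − Rf) / β = (10.02% − 4.31%) / 0.39 = 5.71 / 0.39 = 14.6410

14.64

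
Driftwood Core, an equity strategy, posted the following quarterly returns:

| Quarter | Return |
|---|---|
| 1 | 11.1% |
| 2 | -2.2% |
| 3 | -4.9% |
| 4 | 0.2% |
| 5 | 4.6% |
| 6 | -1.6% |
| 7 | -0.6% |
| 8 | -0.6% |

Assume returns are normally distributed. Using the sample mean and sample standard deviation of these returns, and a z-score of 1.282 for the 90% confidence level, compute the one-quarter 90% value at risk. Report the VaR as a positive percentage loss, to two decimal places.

5.61

r̄ = (11.1 − 2.2 − 4.9 + 0.2 + 4.6 − 1.6 − 0.6 − 0.6) / 8 = 0.7500%
Sample σ = √[Σ(r − r̄)² / 7] = √[172.0400 / 7] = √24.5771 = 4.9575%
VaR = −(r̄ − z·σ) = −(0.7500 − 1.282 × 4.9575) = −(-5.6055) = 5.6055%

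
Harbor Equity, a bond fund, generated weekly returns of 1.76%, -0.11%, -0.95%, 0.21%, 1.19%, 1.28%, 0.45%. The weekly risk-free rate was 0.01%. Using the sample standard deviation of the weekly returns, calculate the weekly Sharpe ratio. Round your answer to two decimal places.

r̄ = (1.76 − 0.11 − 0.95 + 0.21 + 1.19 + 1.28 + 0.45) / 7 = 0.5471%
Σ(r − r̄)² = 5.2177; sample σ = √(5.2177/6) = 0.9325%
Sharpe = (r̄ − rf) / σ = (0.5471 − 0.01) / 0.9325 = 0.5371 / 0.9325 = 0.5760

0.58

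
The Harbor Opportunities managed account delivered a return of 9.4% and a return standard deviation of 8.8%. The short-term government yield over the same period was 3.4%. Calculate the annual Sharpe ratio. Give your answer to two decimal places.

Sharpe = (Rp − Rf) / σp = (9.4% − 3.4%) / 8.8% = 6.00% / 8.8% = 0.6818

0.68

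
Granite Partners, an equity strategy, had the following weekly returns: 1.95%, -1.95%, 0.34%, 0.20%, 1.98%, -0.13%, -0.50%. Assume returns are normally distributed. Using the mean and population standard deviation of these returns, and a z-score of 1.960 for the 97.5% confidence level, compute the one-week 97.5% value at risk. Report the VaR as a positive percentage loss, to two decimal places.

2.24

r̄ = (1.95 − 1.95 + 0.34 + 0.2 + 1.98 − 0.13 − 0.5) / 7 = 1.890 / 7 = 0.2700%
Population std dev = √[11.4376 / 7] = 1.2783%
VaR = −(r̄ − z·σ) = −(0.2700 − 1.960 × 1.2783) = −(-2.2355) = 2.2355%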